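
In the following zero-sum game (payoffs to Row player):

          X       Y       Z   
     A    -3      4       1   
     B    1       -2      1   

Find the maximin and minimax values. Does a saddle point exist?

Maximin = -2, Minimax = 1, Saddle: False

Work:
Row minimums: [-3, -2] → maximin = -2
Column maximums: [1, 4, 1] → minimax = 1
No saddle point (maximin ≠ minimax). Mixed strategy needed.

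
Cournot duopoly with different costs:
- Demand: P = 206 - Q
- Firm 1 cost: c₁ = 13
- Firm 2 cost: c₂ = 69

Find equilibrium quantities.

q₁* = 83.0, q₂* = 27.0

Work:
Reaction: q₁ = (206 - 13 - q₂)/2
Reaction: q₂ = (206 - 69 - q₁)/2
Solve simultaneously:
q₁* = (206 - 2×13 + 69)/3 = 83.0
q₂* = (206 - 2×69 + 13)/3 = 27.0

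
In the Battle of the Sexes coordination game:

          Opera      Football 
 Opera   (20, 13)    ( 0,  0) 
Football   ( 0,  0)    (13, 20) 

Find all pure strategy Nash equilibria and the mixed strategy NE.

Pure NE: (Opera, Opera) and (Football, Football); Mixed NE: p = 0.6061, q = 0.3939

Work:
Check pure NE:
(Opera, Opera): (20, 13) - no unilateral deviation beneficial
(Football, Football): (13, 20) - no unilateral deviation beneficial
Mixed NE: P1 plays Opera with p = 0.6061, P2 plays Opera with q = 0.3939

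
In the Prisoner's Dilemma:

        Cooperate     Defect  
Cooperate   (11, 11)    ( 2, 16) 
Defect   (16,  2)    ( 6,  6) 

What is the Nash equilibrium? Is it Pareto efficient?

(Defect, Defect) is NE; not Pareto efficient

Work:
Defect dominates Cooperate for both players:
If P2 cooperates: Defect (16) > Cooperate (11)
If P2 defects: Defect (6) > Cooperate (2)
NE: (Defect, Defect) with payoff (6, 6)
But (Cooperate, Cooperate) = (11, 11) Pareto dominates (6, 6)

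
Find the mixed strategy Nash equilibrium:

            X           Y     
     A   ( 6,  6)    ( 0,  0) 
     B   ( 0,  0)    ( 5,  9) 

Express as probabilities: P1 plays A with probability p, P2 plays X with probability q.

p = 0.6, q = 0.4545

Work:
Find probabilities that make opponent indifferent:
P2 chooses q to make P1 indifferent between A and B
P1 chooses p to make P2 indifferent between X and Y
Mixed NE: P1 plays (A: 0.6, B: 0.4), P2 plays (X: 0.4545, Y: 0.5455)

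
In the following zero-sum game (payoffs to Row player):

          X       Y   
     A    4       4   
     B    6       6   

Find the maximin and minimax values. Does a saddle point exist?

Maximin = 6, Minimax = 6, Saddle: True

Work:
Row minimums: [4, 6] → maximin = 6
Column maximums: [6, 6] → minimax = 6
Saddle point exists! Game value = 6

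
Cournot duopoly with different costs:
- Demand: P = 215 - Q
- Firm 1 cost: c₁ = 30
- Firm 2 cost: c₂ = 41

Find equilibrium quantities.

q₁* = 65.33, q₂* = 54.33

Work:
Reaction: q₁ = (215 - 30 - q₂)/2
Reaction: q₂ = (215 - 41 - q₁)/2
Solve simultaneously:
q₁* = (215 - 2×30 + 41)/3 = 65.33
q₂* = (215 - 2×41 + 30)/3 = 54.33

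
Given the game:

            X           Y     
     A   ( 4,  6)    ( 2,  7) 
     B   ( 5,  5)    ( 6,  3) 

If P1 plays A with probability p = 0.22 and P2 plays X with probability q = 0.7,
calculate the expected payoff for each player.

E[P1] = 4.882, E[P2] = 4.818

Work:
E[P1] = p·q·π₁(A,X) + p·(1-q)·π₁(A,Y) + (1-p)·q·π₁(B,X) + (1-p)·(1-q)·π₁(B,Y)
= 0.22·0.7·4 + 0.22·0.3·2 + 0.78·0.7·5 + 0.78·0.3·6
= 4.882

E[P2] = 4.818 (similar calculation)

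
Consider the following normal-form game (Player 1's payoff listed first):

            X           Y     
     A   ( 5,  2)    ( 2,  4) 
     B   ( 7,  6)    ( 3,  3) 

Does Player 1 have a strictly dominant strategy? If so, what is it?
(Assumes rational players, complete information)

Yes, Player 1's strictly dominant strategy is B

Work:
A strategy strictly dominates another if it gives a strictly higher payoff against every opponent action. Compare each pair of P1's strategies column-by-column:
  A vs B: [5 vs 7, 2 vs 3] → A does not strictly dominate B (column X: 5 ≤ 7)
  B vs A: [7 vs 5, 3 vs 2] → B strictly dominates A
B strictly dominates every other strategy → strictly dominant.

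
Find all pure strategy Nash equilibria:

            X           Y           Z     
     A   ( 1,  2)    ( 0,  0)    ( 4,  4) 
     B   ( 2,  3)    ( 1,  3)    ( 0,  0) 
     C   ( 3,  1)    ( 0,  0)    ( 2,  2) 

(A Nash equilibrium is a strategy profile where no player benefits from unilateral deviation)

Nash equilibrium: (A, Z), (B, Y)

Work:
Best responses:
  P1 vs X: payoffs [1, 2, 3] → best response C (payoff 3)
  P1 vs Y: payoffs [0, 1, 0] → best response B (payoff 1)
  P1 vs Z: payoffs [4, 0, 2] → best response A (payoff 4)
  P2 vs A: payoffs [2, 0, 4] → best response Z (payoff 4)
  P2 vs B: payoffs [3, 3, 0] → best response X/Y (payoff 3)
  P2 vs C: payoffs [1, 0, 2] → best response Z (payoff 2)
Mutual best responses: (A,Z), (B,Y) → Nash equilibria.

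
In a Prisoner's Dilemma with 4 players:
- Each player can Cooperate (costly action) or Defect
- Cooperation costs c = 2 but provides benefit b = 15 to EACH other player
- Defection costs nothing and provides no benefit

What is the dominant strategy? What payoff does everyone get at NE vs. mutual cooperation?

Dominant: Defect; NE payoff = 0; Coop payoff = 43

Work:
Defect dominates (saves cost c = 2, benefit to others is external)
NE: All defect → everyone gets 0
If all cooperate: each receives (3)×15 - 2 = 43
Social dilemma: 43 > 0 but NE gives 0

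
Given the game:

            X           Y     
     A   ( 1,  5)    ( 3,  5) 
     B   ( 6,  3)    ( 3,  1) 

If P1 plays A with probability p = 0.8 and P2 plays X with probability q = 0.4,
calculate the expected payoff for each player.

E[P1] = 2.6, E[P2] = 4.36

Work:
E[P1] = p·q·π₁(A,X) + p·(1-q)·π₁(A,Y) + (1-p)·q·π₁(B,X) + (1-p)·(1-q)·π₁(B,Y)
= 0.8·0.4·1 + 0.8·0.6·3 + 0.2·0.4·6 + 0.2·0.6·3
= 2.6

E[P2] = 4.36 (similar calculation)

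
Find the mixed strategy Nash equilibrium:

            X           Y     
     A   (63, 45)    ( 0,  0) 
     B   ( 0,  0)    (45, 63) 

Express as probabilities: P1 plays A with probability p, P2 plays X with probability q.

p = 0.5833, q = 0.4167

Work:
Find probabilities that make opponent indifferent:
P2 chooses q to make P1 indifferent between A and B
P1 chooses p to make P2 indifferent between X and Y
Mixed NE: P1 plays (A: 0.5833, B: 0.4167), P2 plays (X: 0.4167, Y: 0.5833)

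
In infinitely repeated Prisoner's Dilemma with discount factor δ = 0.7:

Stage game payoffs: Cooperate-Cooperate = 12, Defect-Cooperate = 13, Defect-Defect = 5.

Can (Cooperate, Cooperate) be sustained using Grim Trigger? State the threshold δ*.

δ* = 0.125; since δ = 0.7 ≥ 0.125, cooperation can be sustained

Work:
For Grim Trigger:
Cooperate forever: 12/(1-δ)
Defect then punished: 13 + 5·δ/(1-δ)
Need: 12/(1-δ) ≥ 13 + 5·δ/(1-δ)
Solving: δ ≥ (T-R)/(T-P) = (13-12)/(13-5) = 0.125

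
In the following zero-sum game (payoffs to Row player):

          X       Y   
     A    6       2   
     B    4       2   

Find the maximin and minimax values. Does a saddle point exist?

Maximin = 2, Minimax = 2, Saddle: True

Work:
Row minimums: [2, 2] → maximin = 2
Column maximums: [6, 2] → minimax = 2
Saddle point exists! Game value = 2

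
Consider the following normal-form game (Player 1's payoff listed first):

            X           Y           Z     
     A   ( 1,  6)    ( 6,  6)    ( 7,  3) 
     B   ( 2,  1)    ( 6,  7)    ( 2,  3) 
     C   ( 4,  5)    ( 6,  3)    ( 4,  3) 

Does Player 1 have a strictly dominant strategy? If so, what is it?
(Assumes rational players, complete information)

No strictly dominant strategy exists for Player 1

Work:
A strategy strictly dominates another if it gives a strictly higher payoff against every opponent action. Compare each pair of P1's strategies column-by-column:
  A vs B: [1 vs 2, 6 vs 6, 7 vs 2] → A does not strictly dominate B (column X: 1 ≤ 2)
  A vs C: [1 vs 4, 6 vs 6, 7 vs 4] → A does not strictly dominate C (column X: 1 ≤ 4)
  B vs A: [2 vs 1, 6 vs 6, 2 vs 7] → B does not strictly dominate A (column Y: 6 ≤ 6)
  B vs C: [2 vs 4, 6 vs 6, 2 vs 4] → B does not strictly dominate C (column X: 2 ≤ 4)
  C vs A: [4 vs 1, 6 vs 6, 4 vs 7] → C does not strictly dominate A (column Y: 6 ≤ 6)
  C vs B: [4 vs 2, 6 vs 6, 4 vs 2] → C does not strictly dominate B (column Y: 6 ≤ 6)
No single strategy strictly dominates all others → no strictly dominant strategy.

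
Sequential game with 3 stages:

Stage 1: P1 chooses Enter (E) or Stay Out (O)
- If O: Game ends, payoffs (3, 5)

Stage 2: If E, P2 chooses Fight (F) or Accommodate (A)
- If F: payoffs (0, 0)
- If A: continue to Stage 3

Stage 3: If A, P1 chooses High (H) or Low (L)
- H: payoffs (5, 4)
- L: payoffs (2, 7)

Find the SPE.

SPE: (E, A, H); Outcome (5, 4)

Work:
Stage 3: P1 chooses H (5 vs 2)
Stage 2: P2: F->0, A->4 (anticipating H). Choose A
Stage 1: P1: O->3, E->5 (anticipating A, H). Choose E
SPE path: E -> A -> H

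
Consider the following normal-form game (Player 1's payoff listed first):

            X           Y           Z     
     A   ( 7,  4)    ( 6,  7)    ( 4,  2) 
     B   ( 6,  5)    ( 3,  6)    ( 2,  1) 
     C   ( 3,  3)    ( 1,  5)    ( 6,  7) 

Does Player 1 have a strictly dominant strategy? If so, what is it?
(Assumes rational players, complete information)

No strictly dominant strategy exists for Player 1

Work:
A strategy strictly dominates another if it gives a strictly higher payoff against every opponent action. Compare each pair of P1's strategies column-by-column:
  A vs B: [7 vs 6, 6 vs 3, 4 vs 2] → A strictly dominates B
  A vs C: [7 vs 3, 6 vs 1, 4 vs 6] → A does not strictly dominate C (column Z: 4 ≤ 6)
  B vs A: [6 vs 7, 3 vs 6, 2 vs 4] → B does not strictly dominate A (column X: 6 ≤ 7)
  B vs C: [6 vs 3, 3 vs 1, 2 vs 6] → B does not strictly dominate C (column Z: 2 ≤ 6)
  C vs A: [3 vs 7, 1 vs 6, 6 vs 4] → C does not strictly dominate A (column X: 3 ≤ 7)
  C vs B: [3 vs 6, 1 vs 3, 6 vs 2] → C does not strictly dominate B (column X: 3 ≤ 6)
No single strategy strictly dominates all others → no strictly dominant strategy.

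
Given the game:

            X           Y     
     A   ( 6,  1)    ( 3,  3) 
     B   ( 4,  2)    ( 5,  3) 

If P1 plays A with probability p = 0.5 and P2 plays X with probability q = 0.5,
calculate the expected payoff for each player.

E[P1] = 4.5, E[P2] = 2.25

Work:
E[P1] = p·q·π₁(A,X) + p·(1-q)·π₁(A,Y) + (1-p)·q·π₁(B,X) + (1-p)·(1-q)·π₁(B,Y)
= 0.5·0.5·6 + 0.5·0.5·3 + 0.5·0.5·4 + 0.5·0.5·5
= 4.5

E[P2] = 2.25 (similar calculation)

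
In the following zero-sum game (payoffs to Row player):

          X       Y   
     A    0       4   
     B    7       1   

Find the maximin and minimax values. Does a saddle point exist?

Maximin = 1, Minimax = 4, Saddle: False

Work:
Row minimums: [0, 1] → maximin = 1
Column maximums: [7, 4] → minimax = 4
No saddle point (maximin ≠ minimax). Mixed strategy needed.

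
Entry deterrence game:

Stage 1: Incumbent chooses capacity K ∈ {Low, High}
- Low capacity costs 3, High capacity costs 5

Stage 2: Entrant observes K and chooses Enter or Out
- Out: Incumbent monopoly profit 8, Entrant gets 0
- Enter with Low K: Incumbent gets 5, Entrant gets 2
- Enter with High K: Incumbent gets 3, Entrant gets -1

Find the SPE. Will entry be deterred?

SPE: (High, Enter|Low, Out|High); Entry deterred. Incumbent net profit = 3

Work:
After Low K: Entrant enters (2 > 0)
After High K: Entrant stays out (-1 < 0)
Incumbent: Low → 5−3=2, High → 8−5=3
Incumbent chooses High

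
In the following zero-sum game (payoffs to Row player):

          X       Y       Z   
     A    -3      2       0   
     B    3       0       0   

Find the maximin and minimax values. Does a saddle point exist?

Maximin = 0, Minimax = 0, Saddle: True

Work:
Row minimums: [-3, 0] → maximin = 0
Column maximums: [3, 2, 0] → minimax = 0
Saddle point exists! Game value = 0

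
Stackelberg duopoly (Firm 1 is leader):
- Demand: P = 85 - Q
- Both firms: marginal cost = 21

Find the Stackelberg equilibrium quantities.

q₁* (leader) = 32.0, q₂* (follower) = 16.0

Work:
Follower's reaction: q₂ = (a - c - q₁)/2
Leader substitutes: π₁ = q₁·(a - q₁ - (a-c-q₁)/2 - c)
FOC: q₁* = (85 - 21)/2 = 32.00
Then: q₂* = (85 - 21 - 32.0)/2 = 16.00
Leader has first-mover advantage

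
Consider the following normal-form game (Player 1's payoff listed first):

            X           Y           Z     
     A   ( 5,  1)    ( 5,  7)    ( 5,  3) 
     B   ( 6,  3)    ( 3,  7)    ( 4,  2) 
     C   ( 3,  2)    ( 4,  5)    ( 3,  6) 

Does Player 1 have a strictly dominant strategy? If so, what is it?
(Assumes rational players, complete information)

No strictly dominant strategy exists for Player 1

Work:
A strategy strictly dominates another if it gives a strictly higher payoff against every opponent action. Compare each pair of P1's strategies column-by-column:
  A vs B: [5 vs 6, 5 vs 3, 5 vs 4] → A does not strictly dominate B (column X: 5 ≤ 6)
  A vs C: [5 vs 3, 5 vs 4, 5 vs 3] → A strictly dominates C
  B vs A: [6 vs 5, 3 vs 5, 4 vs 5] → B does not strictly dominate A (column Y: 3 ≤ 5)
  B vs C: [6 vs 3, 3 vs 4, 4 vs 3] → B does not strictly dominate C (column Y: 3 ≤ 4)
  C vs A: [3 vs 5, 4 vs 5, 3 vs 5] → C does not strictly dominate A (column X: 3 ≤ 5)
  C vs B: [3 vs 6, 4 vs 3, 3 vs 4] → C does not strictly dominate B (column X: 3 ≤ 6)
No single strategy strictly dominates all others → no strictly dominant strategy.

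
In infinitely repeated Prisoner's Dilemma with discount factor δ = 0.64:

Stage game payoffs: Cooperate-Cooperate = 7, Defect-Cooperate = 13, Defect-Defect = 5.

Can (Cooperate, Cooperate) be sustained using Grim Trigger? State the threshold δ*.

δ* = 0.75; since δ = 0.64 < 0.75, cooperation cannot be sustained

Work:
For Grim Trigger:
Cooperate forever: 7/(1-δ)
Defect then punished: 13 + 5·δ/(1-δ)
Need: 7/(1-δ) ≥ 13 + 5·δ/(1-δ)
Solving: δ ≥ (T-R)/(T-P) = (13-7)/(13-5) = 0.75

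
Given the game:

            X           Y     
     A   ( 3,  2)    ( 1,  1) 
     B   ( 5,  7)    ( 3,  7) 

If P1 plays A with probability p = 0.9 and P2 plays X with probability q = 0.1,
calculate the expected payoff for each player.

E[P1] = 1.4, E[P2] = 1.69

Work:
E[P1] = p·q·π₁(A,X) + p·(1-q)·π₁(A,Y) + (1-p)·q·π₁(B,X) + (1-p)·(1-q)·π₁(B,Y)
= 0.9·0.1·3 + 0.9·0.9·1 + 0.1·0.1·5 + 0.1·0.9·3
= 1.4

E[P2] = 1.69 (similar calculation)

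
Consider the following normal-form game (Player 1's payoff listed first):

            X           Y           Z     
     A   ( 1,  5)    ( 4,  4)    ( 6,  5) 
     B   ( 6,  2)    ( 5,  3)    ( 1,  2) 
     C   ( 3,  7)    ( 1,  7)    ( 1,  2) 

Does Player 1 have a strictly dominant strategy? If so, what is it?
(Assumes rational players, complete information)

No strictly dominant strategy exists for Player 1

Work:
A strategy strictly dominates another if it gives a strictly higher payoff against every opponent action. Compare each pair of P1's strategies column-by-column:
  A vs B: [1 vs 6, 4 vs 5, 6 vs 1] → A does not strictly dominate B (column X: 1 ≤ 6)
  A vs C: [1 vs 3, 4 vs 1, 6 vs 1] → A does not strictly dominate C (column X: 1 ≤ 3)
  B vs A: [6 vs 1, 5 vs 4, 1 vs 6] → B does not strictly dominate A (column Z: 1 ≤ 6)
  B vs C: [6 vs 3, 5 vs 1, 1 vs 1] → B does not strictly dominate C (column Z: 1 ≤ 1)
  C vs A: [3 vs 1, 1 vs 4, 1 vs 6] → C does not strictly dominate A (column Y: 1 ≤ 4)
  C vs B: [3 vs 6, 1 vs 5, 1 vs 1] → C does not strictly dominate B (column X: 3 ≤ 6)
No single strategy strictly dominates all others → no strictly dominant strategy.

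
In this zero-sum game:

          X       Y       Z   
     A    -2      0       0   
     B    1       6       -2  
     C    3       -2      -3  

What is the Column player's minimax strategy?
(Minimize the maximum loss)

Column should play Z, value = 0

Work:
Column player minimizes Row's maximum payoff:
Column X: max payoff to Row = 3
Column Y: max payoff to Row = 6
Column Z: max payoff to Row = 0
Minimum is 0, achieved by column Z.
Minimax strategy: Z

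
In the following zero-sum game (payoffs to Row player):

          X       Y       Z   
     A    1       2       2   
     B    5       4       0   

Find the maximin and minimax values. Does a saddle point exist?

Maximin = 1, Minimax = 2, Saddle: False

Work:
Row minimums: [1, 0] → maximin = 1
Column maximums: [5, 4, 2] → minimax = 2
No saddle point (maximin ≠ minimax). Mixed strategy needed.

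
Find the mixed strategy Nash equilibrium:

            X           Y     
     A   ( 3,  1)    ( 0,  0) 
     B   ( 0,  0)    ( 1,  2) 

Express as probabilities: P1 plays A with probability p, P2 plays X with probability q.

p = 0.6667, q = 0.25

Work:
Find probabilities that make opponent indifferent:
P2 chooses q to make P1 indifferent between A and B
P1 chooses p to make P2 indifferent between X and Y
Mixed NE: P1 plays (A: 0.6667, B: 0.3333), P2 plays (X: 0.25, Y: 0.75)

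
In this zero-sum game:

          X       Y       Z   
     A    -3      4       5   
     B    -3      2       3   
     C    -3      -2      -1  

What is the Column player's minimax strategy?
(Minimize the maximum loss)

Column should play X, value = -3

Work:
Column player minimizes Row's maximum payoff:
Column X: max payoff to Row = -3
Column Y: max payoff to Row = 4
Column Z: max payoff to Row = 5
Minimum is -3, achieved by column X.
Minimax strategy: X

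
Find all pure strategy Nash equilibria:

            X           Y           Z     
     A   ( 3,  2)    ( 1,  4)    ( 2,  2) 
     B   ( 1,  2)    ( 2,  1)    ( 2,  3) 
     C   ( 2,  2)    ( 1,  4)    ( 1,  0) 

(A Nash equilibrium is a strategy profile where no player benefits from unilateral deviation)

Nash equilibrium: (B, Z)

Work:
Best responses:
  P1 vs X: payoffs [3, 1, 2] → best response A (payoff 3)
  P1 vs Y: payoffs [1, 2, 1] → best response B (payoff 2)
  P1 vs Z: payoffs [2, 2, 1] → best response A/B (payoff 2)
  P2 vs A: payoffs [2, 4, 2] → best response Y (payoff 4)
  P2 vs B: payoffs [2, 1, 3] → best response Z (payoff 3)
  P2 vs C: payoffs [2, 4, 0] → best response Y (payoff 4)
Mutual best responses: (B,Z) → Nash equilibria.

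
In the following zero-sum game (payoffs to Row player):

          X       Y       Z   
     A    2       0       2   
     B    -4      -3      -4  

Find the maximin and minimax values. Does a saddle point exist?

Maximin = 0, Minimax = 0, Saddle: True

Work:
Row minimums: [0, -4] → maximin = 0
Column maximums: [2, 0, 2] → minimax = 0
Saddle point exists! Game value = 0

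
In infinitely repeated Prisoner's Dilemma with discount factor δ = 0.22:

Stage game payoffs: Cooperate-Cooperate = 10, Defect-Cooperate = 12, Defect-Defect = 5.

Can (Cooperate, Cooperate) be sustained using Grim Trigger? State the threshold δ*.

δ* = 0.2857; since δ = 0.22 < 0.2857, cooperation cannot be sustained

Work:
For Grim Trigger:
Cooperate forever: 10/(1-δ)
Defect then punished: 12 + 5·δ/(1-δ)
Need: 10/(1-δ) ≥ 12 + 5·δ/(1-δ)
Solving: δ ≥ (T-R)/(T-P) = (12-10)/(12-5) = 0.2857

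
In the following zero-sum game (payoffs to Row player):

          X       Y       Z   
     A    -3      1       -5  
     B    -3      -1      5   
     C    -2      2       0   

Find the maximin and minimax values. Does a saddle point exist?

Maximin = -2, Minimax = -2, Saddle: True

Work:
Row minimums: [-5, -3, -2] → maximin = -2
Column maximums: [-2, 2, 5] → minimax = -2
Saddle point exists! Game value = -2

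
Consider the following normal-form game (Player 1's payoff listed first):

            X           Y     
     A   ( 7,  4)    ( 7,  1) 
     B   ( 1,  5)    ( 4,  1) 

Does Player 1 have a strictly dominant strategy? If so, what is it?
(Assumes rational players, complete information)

Yes, Player 1's strictly dominant strategy is A

Work:
A strategy strictly dominates another if it gives a strictly higher payoff against every opponent action. Compare each pair of P1's strategies column-by-column:
  A vs B: [7 vs 1, 7 vs 4] → A strictly dominates B
  B vs A: [1 vs 7, 4 vs 7] → B does not strictly dominate A (column X: 1 ≤ 7)
A strictly dominates every other strategy → strictly dominant.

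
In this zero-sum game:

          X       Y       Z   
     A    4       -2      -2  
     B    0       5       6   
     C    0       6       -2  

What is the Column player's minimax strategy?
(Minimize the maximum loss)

Column should play X, value = 4

Work:
Column player minimizes Row's maximum payoff:
Column X: max payoff to Row = 4
Column Y: max payoff to Row = 6
Column Z: max payoff to Row = 6
Minimum is 4, achieved by column X.
Minimax strategy: X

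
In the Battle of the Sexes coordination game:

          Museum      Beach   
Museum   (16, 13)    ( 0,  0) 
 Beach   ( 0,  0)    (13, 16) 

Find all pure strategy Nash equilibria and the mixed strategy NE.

Pure NE: (Museum, Museum) and (Beach, Beach); Mixed NE: p = 0.5517, q = 0.4483

Work:
Check pure NE:
(Museum, Museum): (16, 13) - no unilateral deviation beneficial
(Beach, Beach): (13, 16) - no unilateral deviation beneficial
Mixed NE: P1 plays Museum with p = 0.5517, P2 plays Museum with q = 0.4483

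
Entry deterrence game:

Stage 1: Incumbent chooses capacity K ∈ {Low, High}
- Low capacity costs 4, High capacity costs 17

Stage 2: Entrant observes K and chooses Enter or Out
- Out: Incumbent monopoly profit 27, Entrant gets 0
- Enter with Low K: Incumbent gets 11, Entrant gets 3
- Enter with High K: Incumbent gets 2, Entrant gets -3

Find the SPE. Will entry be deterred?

SPE: (High, Enter|Low, Out|High); Entry deterred. Incumbent net profit = 10

Work:
After Low K: Entrant enters (3 > 0)
After High K: Entrant stays out (-3 < 0)
Incumbent: Low → 11−4=7, High → 27−17=10
Incumbent chooses High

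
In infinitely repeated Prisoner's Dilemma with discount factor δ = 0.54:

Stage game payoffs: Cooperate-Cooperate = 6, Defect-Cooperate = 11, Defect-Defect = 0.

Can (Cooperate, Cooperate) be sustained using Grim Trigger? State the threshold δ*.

δ* = 0.4545; since δ = 0.54 ≥ 0.4545, cooperation can be sustained

Work:
For Grim Trigger:
Cooperate forever: 6/(1-δ)
Defect then punished: 11 + 0·δ/(1-δ)
Need: 6/(1-δ) ≥ 11 + 0·δ/(1-δ)
Solving: δ ≥ (T-R)/(T-P) = (11-6)/(11-0) = 0.4545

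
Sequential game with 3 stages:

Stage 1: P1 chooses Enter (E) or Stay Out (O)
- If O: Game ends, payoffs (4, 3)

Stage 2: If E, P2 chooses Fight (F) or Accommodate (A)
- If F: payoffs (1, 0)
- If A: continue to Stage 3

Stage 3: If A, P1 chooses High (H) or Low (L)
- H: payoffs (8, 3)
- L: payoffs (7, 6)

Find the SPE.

SPE: (E, A, H); Outcome (8, 3)

Work:
Stage 3: P1 chooses H (8 vs 7)
Stage 2: P2: F->0, A->3 (anticipating H). Choose A
Stage 1: P1: O->4, E->8 (anticipating A, H). Choose E
SPE path: E -> A -> H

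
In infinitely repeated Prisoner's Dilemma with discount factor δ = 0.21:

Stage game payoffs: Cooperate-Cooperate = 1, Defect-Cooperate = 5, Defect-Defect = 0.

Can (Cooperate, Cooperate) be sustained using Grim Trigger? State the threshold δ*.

δ* = 0.8; since δ = 0.21 < 0.8, cooperation cannot be sustained

Work:
For Grim Trigger:
Cooperate forever: 1/(1-δ)
Defect then punished: 5 + 0·δ/(1-δ)
Need: 1/(1-δ) ≥ 5 + 0·δ/(1-δ)
Solving: δ ≥ (T-R)/(T-P) = (5-1)/(5-0) = 0.8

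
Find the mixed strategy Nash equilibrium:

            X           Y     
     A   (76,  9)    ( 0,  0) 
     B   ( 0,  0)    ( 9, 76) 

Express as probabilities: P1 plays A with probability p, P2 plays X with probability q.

p = 0.8941, q = 0.1059

Work:
Find probabilities that make opponent indifferent:
P2 chooses q to make P1 indifferent between A and B
P1 chooses p to make P2 indifferent between X and Y
Mixed NE: P1 plays (A: 0.8941, B: 0.1059), P2 plays (X: 0.1059, Y: 0.8941)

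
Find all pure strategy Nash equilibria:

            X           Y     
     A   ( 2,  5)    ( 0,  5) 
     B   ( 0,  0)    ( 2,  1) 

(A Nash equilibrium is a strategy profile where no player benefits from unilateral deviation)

Nash equilibrium: (A, X), (B, Y)

Work:
Best responses:
  P1 vs X: payoffs [2, 0] → best response A (payoff 2)
  P1 vs Y: payoffs [0, 2] → best response B (payoff 2)
  P2 vs A: payoffs [5, 5] → best response X/Y (payoff 5)
  P2 vs B: payoffs [0, 1] → best response Y (payoff 1)
Mutual best responses: (A,X), (B,Y) → Nash equilibria.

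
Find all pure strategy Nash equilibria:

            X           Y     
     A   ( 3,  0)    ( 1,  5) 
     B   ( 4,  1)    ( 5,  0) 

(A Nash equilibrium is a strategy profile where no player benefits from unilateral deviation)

Nash equilibrium: (B, X)

Work:
Best responses:
  P1 vs X: payoffs [3, 4] → best response B (payoff 4)
  P1 vs Y: payoffs [1, 5] → best response B (payoff 5)
  P2 vs A: payoffs [0, 5] → best response Y (payoff 5)
  P2 vs B: payoffs [1, 0] → best response X (payoff 1)
Mutual best responses: (B,X) → Nash equilibria.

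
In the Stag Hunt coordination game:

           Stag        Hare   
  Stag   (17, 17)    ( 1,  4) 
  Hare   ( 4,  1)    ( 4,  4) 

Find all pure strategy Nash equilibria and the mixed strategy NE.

Pure NE: (Stag, Stag) and (Hare, Hare); Mixed NE: p = 0.1875, q = 0.1875

Work:
Check pure NE:
(Stag, Stag): (17, 17) - no unilateral deviation beneficial
(Hare, Hare): (4, 4) - no unilateral deviation beneficial
Mixed NE: P1 plays Stag with p = 0.1875, P2 plays Stag with q = 0.1875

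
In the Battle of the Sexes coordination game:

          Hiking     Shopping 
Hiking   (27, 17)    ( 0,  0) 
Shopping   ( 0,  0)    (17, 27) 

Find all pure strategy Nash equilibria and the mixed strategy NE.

Pure NE: (Hiking, Hiking) and (Shopping, Shopping); Mixed NE: p = 0.6136, q = 0.3864

Work:
Check pure NE:
(Hiking, Hiking): (27, 17) - no unilateral deviation beneficial
(Shopping, Shopping): (17, 27) - no unilateral deviation beneficial
Mixed NE: P1 plays Hiking with p = 0.6136, P2 plays Hiking with q = 0.3864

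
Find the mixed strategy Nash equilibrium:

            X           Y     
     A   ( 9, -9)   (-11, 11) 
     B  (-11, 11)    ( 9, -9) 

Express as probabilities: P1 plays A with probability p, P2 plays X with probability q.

p = 0.5, q = 0.5

Work:
Find probabilities that make opponent indifferent:
P2 chooses q to make P1 indifferent between A and B
P1 chooses p to make P2 indifferent between X and Y
Mixed NE: P1 plays (A: 0.5, B: 0.5), P2 plays (X: 0.5, Y: 0.5)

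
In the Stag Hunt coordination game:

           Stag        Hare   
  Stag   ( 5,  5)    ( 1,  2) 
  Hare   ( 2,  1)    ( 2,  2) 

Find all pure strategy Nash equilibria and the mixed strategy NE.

Pure NE: (Stag, Stag) and (Hare, Hare); Mixed NE: p = 0.25, q = 0.25

Work:
Check pure NE:
(Stag, Stag): (5, 5) - no unilateral deviation beneficial
(Hare, Hare): (2, 2) - no unilateral deviation beneficial
Mixed NE: P1 plays Stag with p = 0.25, P2 plays Stag with q = 0.25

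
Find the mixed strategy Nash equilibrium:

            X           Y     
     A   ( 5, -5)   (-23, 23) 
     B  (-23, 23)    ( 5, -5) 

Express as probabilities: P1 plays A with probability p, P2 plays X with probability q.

p = 0.5, q = 0.5

Work:
Find probabilities that make opponent indifferent:
P2 chooses q to make P1 indifferent between A and B
P1 chooses p to make P2 indifferent between X and Y
Mixed NE: P1 plays (A: 0.5, B: 0.5), P2 plays (X: 0.5, Y: 0.5)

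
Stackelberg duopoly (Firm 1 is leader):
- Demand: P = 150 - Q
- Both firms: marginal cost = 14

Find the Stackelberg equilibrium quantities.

q₁* (leader) = 68.0, q₂* (follower) = 34.0

Work:
Follower's reaction: q₂ = (a - c - q₁)/2
Leader substitutes: π₁ = q₁·(a - q₁ - (a-c-q₁)/2 - c)
FOC: q₁* = (150 - 14)/2 = 68.00
Then: q₂* = (150 - 14 - 68.0)/2 = 34.00
Leader has first-mover advantage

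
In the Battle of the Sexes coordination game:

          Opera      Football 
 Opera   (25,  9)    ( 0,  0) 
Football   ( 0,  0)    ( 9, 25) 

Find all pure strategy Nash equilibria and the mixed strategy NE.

Pure NE: (Opera, Opera) and (Football, Football); Mixed NE: p = 0.7353, q = 0.2647

Work:
Check pure NE:
(Opera, Opera): (25, 9) - no unilateral deviation beneficial
(Football, Football): (9, 25) - no unilateral deviation beneficial
Mixed NE: P1 plays Opera with p = 0.7353, P2 plays Opera with q = 0.2647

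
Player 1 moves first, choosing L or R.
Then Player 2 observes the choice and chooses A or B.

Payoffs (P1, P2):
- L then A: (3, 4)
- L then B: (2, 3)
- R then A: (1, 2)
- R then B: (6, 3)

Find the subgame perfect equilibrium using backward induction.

P1 plays R, P2 plays A after L and B after R; Payoff (6, 3)

Work:
Backward induction:
After L: P2 chooses A → P1 gets 3
After R: P2 chooses B → P1 gets 6
P1 chooses R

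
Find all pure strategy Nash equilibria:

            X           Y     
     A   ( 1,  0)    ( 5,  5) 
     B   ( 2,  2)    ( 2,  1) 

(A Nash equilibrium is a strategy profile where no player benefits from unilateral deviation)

Nash equilibrium: (A, Y), (B, X)

Work:
Best responses:
  P1 vs X: payoffs [1, 2] → best response B (payoff 2)
  P1 vs Y: payoffs [5, 2] → best response A (payoff 5)
  P2 vs A: payoffs [0, 5] → best response Y (payoff 5)
  P2 vs B: payoffs [2, 1] → best response X (payoff 2)
Mutual best responses: (A,Y), (B,X) → Nash equilibria.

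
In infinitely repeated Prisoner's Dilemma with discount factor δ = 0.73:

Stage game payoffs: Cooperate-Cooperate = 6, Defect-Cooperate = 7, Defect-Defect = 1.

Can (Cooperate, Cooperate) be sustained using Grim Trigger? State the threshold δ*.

δ* = 0.1667; since δ = 0.73 ≥ 0.1667, cooperation can be sustained

Work:
For Grim Trigger:
Cooperate forever: 6/(1-δ)
Defect then punished: 7 + 1·δ/(1-δ)
Need: 6/(1-δ) ≥ 7 + 1·δ/(1-δ)
Solving: δ ≥ (T-R)/(T-P) = (7-6)/(7-1) = 0.1667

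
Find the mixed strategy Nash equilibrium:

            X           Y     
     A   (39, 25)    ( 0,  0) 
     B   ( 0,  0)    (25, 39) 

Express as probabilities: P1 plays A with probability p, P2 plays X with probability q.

p = 0.6094, q = 0.3906

Work:
Find probabilities that make opponent indifferent:
P2 chooses q to make P1 indifferent between A and B
P1 chooses p to make P2 indifferent between X and Y
Mixed NE: P1 plays (A: 0.6094, B: 0.3906), P2 plays (X: 0.3906, Y: 0.6094)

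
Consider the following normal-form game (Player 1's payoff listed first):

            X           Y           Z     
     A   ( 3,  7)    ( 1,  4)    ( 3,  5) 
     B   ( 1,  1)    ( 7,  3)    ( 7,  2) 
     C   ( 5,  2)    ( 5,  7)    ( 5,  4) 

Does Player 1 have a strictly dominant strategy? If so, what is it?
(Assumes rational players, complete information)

No strictly dominant strategy exists for Player 1

Work:
A strategy strictly dominates another if it gives a strictly higher payoff against every opponent action. Compare each pair of P1's strategies column-by-column:
  A vs B: [3 vs 1, 1 vs 7, 3 vs 7] → A does not strictly dominate B (column Y: 1 ≤ 7)
  A vs C: [3 vs 5, 1 vs 5, 3 vs 5] → A does not strictly dominate C (column X: 3 ≤ 5)
  B vs A: [1 vs 3, 7 vs 1, 7 vs 3] → B does not strictly dominate A (column X: 1 ≤ 3)
  B vs C: [1 vs 5, 7 vs 5, 7 vs 5] → B does not strictly dominate C (column X: 1 ≤ 5)
  C vs A: [5 vs 3, 5 vs 1, 5 vs 3] → C strictly dominates A
  C vs B: [5 vs 1, 5 vs 7, 5 vs 7] → C does not strictly dominate B (column Y: 5 ≤ 7)
No single strategy strictly dominates all others → no strictly dominant strategy.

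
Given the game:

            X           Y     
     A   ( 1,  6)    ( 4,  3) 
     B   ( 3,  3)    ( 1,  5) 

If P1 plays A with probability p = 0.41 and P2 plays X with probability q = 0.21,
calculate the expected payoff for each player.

E[P1] = 2.2195, E[P2] = 4.1905

Work:
E[P1] = p·q·π₁(A,X) + p·(1-q)·π₁(A,Y) + (1-p)·q·π₁(B,X) + (1-p)·(1-q)·π₁(B,Y)
= 0.41·0.21·1 + 0.41·0.79·4 + 0.59·0.21·3 + 0.59·0.79·1
= 2.2195

E[P2] = 4.1905 (similar calculation)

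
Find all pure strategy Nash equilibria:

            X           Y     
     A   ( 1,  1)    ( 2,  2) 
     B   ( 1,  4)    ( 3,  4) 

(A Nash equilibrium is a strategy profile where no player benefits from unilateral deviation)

Nash equilibrium: (B, X), (B, Y)

Work:
Best responses:
  P1 vs X: payoffs [1, 1] → best response A/B (payoff 1)
  P1 vs Y: payoffs [2, 3] → best response B (payoff 3)
  P2 vs A: payoffs [1, 2] → best response Y (payoff 2)
  P2 vs B: payoffs [4, 4] → best response X/Y (payoff 4)
Mutual best responses: (B,X), (B,Y) → Nash equilibria.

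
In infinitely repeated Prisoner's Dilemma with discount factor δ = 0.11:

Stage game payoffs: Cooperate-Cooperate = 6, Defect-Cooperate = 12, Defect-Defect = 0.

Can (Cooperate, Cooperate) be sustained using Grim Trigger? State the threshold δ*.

δ* = 0.5; since δ = 0.11 < 0.5, cooperation cannot be sustained

Work:
For Grim Trigger:
Cooperate forever: 6/(1-δ)
Defect then punished: 12 + 0·δ/(1-δ)
Need: 6/(1-δ) ≥ 12 + 0·δ/(1-δ)
Solving: δ ≥ (T-R)/(T-P) = (12-6)/(12-0) = 0.5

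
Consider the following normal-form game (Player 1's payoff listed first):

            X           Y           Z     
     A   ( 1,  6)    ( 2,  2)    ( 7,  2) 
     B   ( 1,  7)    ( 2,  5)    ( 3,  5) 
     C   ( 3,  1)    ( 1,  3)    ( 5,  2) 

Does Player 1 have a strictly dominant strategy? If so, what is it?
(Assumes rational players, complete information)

No strictly dominant strategy exists for Player 1

Work:
A strategy strictly dominates another if it gives a strictly higher payoff against every opponent action. Compare each pair of P1's strategies column-by-column:
  A vs B: [1 vs 1, 2 vs 2, 7 vs 3] → A does not strictly dominate B (column X: 1 ≤ 1)
  A vs C: [1 vs 3, 2 vs 1, 7 vs 5] → A does not strictly dominate C (column X: 1 ≤ 3)
  B vs A: [1 vs 1, 2 vs 2, 3 vs 7] → B does not strictly dominate A (column X: 1 ≤ 1)
  B vs C: [1 vs 3, 2 vs 1, 3 vs 5] → B does not strictly dominate C (column X: 1 ≤ 3)
  C vs A: [3 vs 1, 1 vs 2, 5 vs 7] → C does not strictly dominate A (column Y: 1 ≤ 2)
  C vs B: [3 vs 1, 1 vs 2, 5 vs 3] → C does not strictly dominate B (column Y: 1 ≤ 2)
No single strategy strictly dominates all others → no strictly dominant strategy.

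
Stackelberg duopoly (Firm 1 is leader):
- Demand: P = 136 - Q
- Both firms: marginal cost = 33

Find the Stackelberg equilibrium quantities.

q₁* (leader) = 51.5, q₂* (follower) = 25.75

Work:
Follower's reaction: q₂ = (a - c - q₁)/2
Leader substitutes: π₁ = q₁·(a - q₁ - (a-c-q₁)/2 - c)
FOC: q₁* = (136 - 33)/2 = 51.50
Then: q₂* = (136 - 33 - 51.5)/2 = 25.75
Leader has first-mover advantage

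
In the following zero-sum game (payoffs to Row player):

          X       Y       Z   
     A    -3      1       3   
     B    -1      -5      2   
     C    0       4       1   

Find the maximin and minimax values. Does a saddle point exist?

Maximin = 0, Minimax = 0, Saddle: True

Work:
Row minimums: [-3, -5, 0] → maximin = 0
Column maximums: [0, 4, 3] → minimax = 0
Saddle point exists! Game value = 0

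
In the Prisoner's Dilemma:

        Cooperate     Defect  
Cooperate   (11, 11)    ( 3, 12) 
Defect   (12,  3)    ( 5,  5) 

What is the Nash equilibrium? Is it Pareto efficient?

(Defect, Defect) is NE; not Pareto efficient

Work:
Defect dominates Cooperate for both players:
If P2 cooperates: Defect (12) > Cooperate (11)
If P2 defects: Defect (5) > Cooperate (3)
NE: (Defect, Defect) with payoff (5, 5)
But (Cooperate, Cooperate) = (11, 11) Pareto dominates (5, 5)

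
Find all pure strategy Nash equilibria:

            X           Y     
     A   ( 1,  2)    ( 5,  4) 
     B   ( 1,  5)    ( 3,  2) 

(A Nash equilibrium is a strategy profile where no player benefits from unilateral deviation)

Nash equilibrium: (A, Y), (B, X)

Work:
Best responses:
  P1 vs X: payoffs [1, 1] → best response A/B (payoff 1)
  P1 vs Y: payoffs [5, 3] → best response A (payoff 5)
  P2 vs A: payoffs [2, 4] → best response Y (payoff 4)
  P2 vs B: payoffs [5, 2] → best response X (payoff 5)
Mutual best responses: (A,Y), (B,X) → Nash equilibria.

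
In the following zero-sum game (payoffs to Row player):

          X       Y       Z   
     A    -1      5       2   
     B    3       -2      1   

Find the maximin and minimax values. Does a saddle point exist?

Maximin = -1, Minimax = 2, Saddle: False

Work:
Row minimums: [-1, -2] → maximin = -1
Column maximums: [3, 5, 2] → minimax = 2
No saddle point (maximin ≠ minimax). Mixed strategy needed.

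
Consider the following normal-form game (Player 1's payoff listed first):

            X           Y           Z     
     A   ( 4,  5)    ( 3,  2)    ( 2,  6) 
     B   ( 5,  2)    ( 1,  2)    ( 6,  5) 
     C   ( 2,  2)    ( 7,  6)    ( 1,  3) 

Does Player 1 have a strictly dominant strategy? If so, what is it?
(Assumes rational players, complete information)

No strictly dominant strategy exists for Player 1

Work:
A strategy strictly dominates another if it gives a strictly higher payoff against every opponent action. Compare each pair of P1's strategies column-by-column:
  A vs B: [4 vs 5, 3 vs 1, 2 vs 6] → A does not strictly dominate B (column X: 4 ≤ 5)
  A vs C: [4 vs 2, 3 vs 7, 2 vs 1] → A does not strictly dominate C (column Y: 3 ≤ 7)
  B vs A: [5 vs 4, 1 vs 3, 6 vs 2] → B does not strictly dominate A (column Y: 1 ≤ 3)
  B vs C: [5 vs 2, 1 vs 7, 6 vs 1] → B does not strictly dominate C (column Y: 1 ≤ 7)
  C vs A: [2 vs 4, 7 vs 3, 1 vs 2] → C does not strictly dominate A (column X: 2 ≤ 4)
  C vs B: [2 vs 5, 7 vs 1, 1 vs 6] → C does not strictly dominate B (column X: 2 ≤ 5)
No single strategy strictly dominates all others → no strictly dominant strategy.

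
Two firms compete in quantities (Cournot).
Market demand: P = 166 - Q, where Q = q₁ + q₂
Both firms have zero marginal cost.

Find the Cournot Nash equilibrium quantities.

q₁* = q₂* = 55.33; P* = 55.33

Work:
Profit: π_i = P·q_i = (a - q_i - q_j)·q_i
FOC: ∂π_i/∂q_i = a - 2q_i - q_j = 0
Reaction function: q_i = (166 - q_j)/2
Symmetry: q* = 166/3 = 55.33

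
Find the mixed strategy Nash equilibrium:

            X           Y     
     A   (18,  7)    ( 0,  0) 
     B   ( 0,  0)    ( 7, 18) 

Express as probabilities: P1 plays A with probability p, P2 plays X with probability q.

p = 0.72, q = 0.28

Work:
Find probabilities that make opponent indifferent:
P2 chooses q to make P1 indifferent between A and B
P1 chooses p to make P2 indifferent between X and Y
Mixed NE: P1 plays (A: 0.72, B: 0.28), P2 plays (X: 0.28, Y: 0.72)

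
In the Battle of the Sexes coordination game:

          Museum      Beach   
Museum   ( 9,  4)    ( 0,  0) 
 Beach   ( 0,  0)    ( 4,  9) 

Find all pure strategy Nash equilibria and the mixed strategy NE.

Pure NE: (Museum, Museum) and (Beach, Beach); Mixed NE: p = 0.6923, q = 0.3077

Work:
Check pure NE:
(Museum, Museum): (9, 4) - no unilateral deviation beneficial
(Beach, Beach): (4, 9) - no unilateral deviation beneficial
Mixed NE: P1 plays Museum with p = 0.6923, P2 plays Museum with q = 0.3077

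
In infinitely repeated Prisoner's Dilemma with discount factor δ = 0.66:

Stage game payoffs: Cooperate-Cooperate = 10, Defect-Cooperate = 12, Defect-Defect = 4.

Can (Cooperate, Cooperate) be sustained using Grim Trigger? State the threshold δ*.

δ* = 0.25; since δ = 0.66 ≥ 0.25, cooperation can be sustained

Work:
For Grim Trigger:
Cooperate forever: 10/(1-δ)
Defect then punished: 12 + 4·δ/(1-δ)
Need: 10/(1-δ) ≥ 12 + 4·δ/(1-δ)
Solving: δ ≥ (T-R)/(T-P) = (12-10)/(12-4) = 0.25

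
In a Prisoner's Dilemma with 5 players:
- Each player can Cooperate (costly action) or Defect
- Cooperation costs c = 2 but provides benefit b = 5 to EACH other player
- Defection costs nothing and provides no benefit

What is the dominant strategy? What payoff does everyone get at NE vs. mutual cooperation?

Dominant: Defect; NE payoff = 0; Coop payoff = 18

Work:
Defect dominates (saves cost c = 2, benefit to others is external)
NE: All defect → everyone gets 0
If all cooperate: each receives (4)×5 - 2 = 18
Social dilemma: 18 > 0 but NE gives 0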